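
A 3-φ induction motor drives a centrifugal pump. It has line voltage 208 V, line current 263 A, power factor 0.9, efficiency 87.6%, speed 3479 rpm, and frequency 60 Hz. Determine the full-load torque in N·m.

205 N·m

P_in = √3·V·I·cosφ = 1.732 × 208 × 263 × 0.9 = 85273 W
P_out = η·P_in = 0.876 × 85273 = 74699 W
n = 3479 rpm
ω = 2π×3479/60 = 364.3 rad/s
τ = P_out/ω = 74699/364.3 = 205 N·m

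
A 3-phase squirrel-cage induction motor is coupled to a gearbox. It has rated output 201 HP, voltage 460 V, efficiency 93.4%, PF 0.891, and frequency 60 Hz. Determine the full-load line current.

P_out = 201 × 746 = 149946 W
P_in = P_out / η = 149946 / 0.934 = 160542 W
I_L = P_in / (√3·V_L·cosφ) = 160542 / (1.732 × 460 × 0.891) = 226 A

226 A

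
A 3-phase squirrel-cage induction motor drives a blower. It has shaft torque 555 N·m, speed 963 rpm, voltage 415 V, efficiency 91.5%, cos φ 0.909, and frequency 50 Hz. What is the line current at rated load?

ω = 2π×963/60 = 100.8 rad/s; P_out = τω = 555 × 100.8 = 55944 W
P_in = P_out / η = 55944 / 0.915 = 61141 W
I_L = P_in / (√3·V_L·cosφ) = 61141 / (1.732 × 415 × 0.909) = 93.6 A

93.6 A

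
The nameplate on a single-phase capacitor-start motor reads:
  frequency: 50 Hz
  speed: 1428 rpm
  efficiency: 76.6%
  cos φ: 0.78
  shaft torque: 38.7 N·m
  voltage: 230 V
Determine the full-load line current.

42.1 A

ω = 2π×1428/60 = 149.5 rad/s; P_out = τω = 38.7 × 149.5 = 5786 W
P_in = P_out / η = 5786 / 0.766 = 7554 W
I = P_in / (V·cosφ) = 7554 / (230 × 0.78) = 42.1 A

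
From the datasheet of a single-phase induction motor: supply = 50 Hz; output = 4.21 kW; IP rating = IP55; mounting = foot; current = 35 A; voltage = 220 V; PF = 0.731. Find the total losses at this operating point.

P_in = V·I·cosφ = 220×35×0.731 = 5629 W
P_out = 4210 W
Losses = P_in − P_out = 5629 − 4210 = 1419 W

1420 W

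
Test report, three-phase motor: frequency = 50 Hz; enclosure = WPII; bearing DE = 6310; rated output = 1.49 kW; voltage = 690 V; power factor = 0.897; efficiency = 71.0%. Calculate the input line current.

P_out = 1.49 kW = 1490 W
P_in = P_out / η = 1490 / 0.710 = 2099 W
I_L = P_in / (√3·V_L·cosφ) = 2099 / (1.732 × 690 × 0.897) = 1.96 A

1.96 A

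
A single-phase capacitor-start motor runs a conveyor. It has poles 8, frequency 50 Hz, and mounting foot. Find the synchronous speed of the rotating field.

750 rpm

n_s = 120f/p = 120×50/8 = 750 rpm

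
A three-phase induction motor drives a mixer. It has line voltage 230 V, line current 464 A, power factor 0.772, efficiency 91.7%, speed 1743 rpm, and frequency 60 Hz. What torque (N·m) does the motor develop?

717 N·m

P_in = √3·V·I·cosφ = 1.732 × 230 × 464 × 0.772 = 142696 W
P_out = η·P_in = 0.917 × 142696 = 130852 W
n = 1743 rpm
ω = 2π×1743/60 = 182.5 rad/s
τ = P_out/ω = 130852/182.5 = 717 N·m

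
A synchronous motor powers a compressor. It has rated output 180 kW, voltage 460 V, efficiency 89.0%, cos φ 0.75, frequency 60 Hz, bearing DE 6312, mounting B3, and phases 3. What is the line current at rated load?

P_out = 180 kW = 180000 W
P_in = P_out / η = 180000 / 0.890 = 202247 W
I_L = P_in / (√3·V_L·cosφ) = 202247 / (1.732 × 460 × 0.75) = 338 A

338 A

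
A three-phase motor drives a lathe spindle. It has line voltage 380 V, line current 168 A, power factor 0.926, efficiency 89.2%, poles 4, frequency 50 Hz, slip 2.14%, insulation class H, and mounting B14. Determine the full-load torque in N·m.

594 N·m

P_in = √3·V·I·cosφ = 1.732 × 380 × 168 × 0.926 = 102389 W
P_out = η·P_in = 0.892 × 102389 = 91331 W
n_s = 120×50/4 = 1500 rpm; n = 1500×(1−0.0214) = 1468 rpm
ω = 2π×1468/60 = 153.7 rad/s
τ = P_out/ω = 91331/153.7 = 594 N·m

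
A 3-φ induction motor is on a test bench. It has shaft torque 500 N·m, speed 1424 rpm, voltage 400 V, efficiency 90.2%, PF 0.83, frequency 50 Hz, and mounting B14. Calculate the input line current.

ω = 2π×1424/60 = 149.1 rad/s; P_out = τω = 500 × 149.1 = 74550 W
P_in = P_out / η = 74550 / 0.902 = 82650 W
I_L = P_in / (√3·V_L·cosφ) = 82650 / (1.732 × 400 × 0.83) = 144 A

144 A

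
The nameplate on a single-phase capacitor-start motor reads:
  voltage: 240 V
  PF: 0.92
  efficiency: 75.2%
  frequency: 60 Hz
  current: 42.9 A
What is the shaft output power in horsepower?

P_in = V·I·cosφ = 240 × 42.9 × 0.92 = 9472 W
P_out = η·P_in = 0.752 × 9472 = 7123 W
= 7123/746 = 9.55 HP

9.55 HP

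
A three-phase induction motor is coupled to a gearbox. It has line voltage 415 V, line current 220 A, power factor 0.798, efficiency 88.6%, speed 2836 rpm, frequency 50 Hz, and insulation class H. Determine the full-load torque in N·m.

376 N·m

P_in = √3·V·I·cosφ = 1.732 × 415 × 220 × 0.798 = 126189 W
P_out = η·P_in = 0.886 × 126189 = 111803 W
n = 2836 rpm
ω = 2π×2836/60 = 297 rad/s
τ = P_out/ω = 111803/297 = 376 N·m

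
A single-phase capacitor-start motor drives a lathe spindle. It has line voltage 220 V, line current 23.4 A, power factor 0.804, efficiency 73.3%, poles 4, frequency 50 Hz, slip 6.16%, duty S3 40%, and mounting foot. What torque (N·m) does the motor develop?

P_in = V·I·cosφ = 220 × 23.4 × 0.804 = 4139 W
P_out = η·P_in = 0.733 × 4139 = 3034 W
n_s = 120×50/4 = 1500 rpm; n = 1500×(1−0.0616) = 1408 rpm
ω = 2π×1408/60 = 147.4 rad/s
τ = P_out/ω = 3034/147.4 = 20.6 N·m

20.6 N·m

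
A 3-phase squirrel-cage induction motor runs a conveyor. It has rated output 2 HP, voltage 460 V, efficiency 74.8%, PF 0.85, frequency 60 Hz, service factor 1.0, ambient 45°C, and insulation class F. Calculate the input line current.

P_out = 2 × 746 = 1492 W
P_in = P_out / η = 1492 / 0.748 = 1995 W
I_L = P_in / (√3·V_L·cosφ) = 1995 / (1.732 × 460 × 0.85) = 2.95 A

2.95 A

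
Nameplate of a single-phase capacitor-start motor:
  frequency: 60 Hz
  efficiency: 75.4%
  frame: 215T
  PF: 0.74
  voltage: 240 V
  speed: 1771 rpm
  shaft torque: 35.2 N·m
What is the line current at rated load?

48.8 A

ω = 2π×1771/60 = 185.5 rad/s; P_out = τω = 35.2 × 185.5 = 6530 W
P_in = P_out / η = 6530 / 0.754 = 8660 W
I = P_in / (V·cosφ) = 8660 / (240 × 0.74) = 48.8 A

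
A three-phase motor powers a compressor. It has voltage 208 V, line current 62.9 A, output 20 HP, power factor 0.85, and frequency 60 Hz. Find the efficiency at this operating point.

P_out = 20 × 746 = 14920 W
P_in = √3·V_L·I_L·cosφ = 1.732 × 208 × 62.9 × 0.85 = 19261 W
η = P_out / P_in = 14920 / 19261 = 0.775 = 77.5%

77.5 %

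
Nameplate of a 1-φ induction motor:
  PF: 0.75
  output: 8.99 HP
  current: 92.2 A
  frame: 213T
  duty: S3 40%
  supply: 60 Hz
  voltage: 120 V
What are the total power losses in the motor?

P_in = V·I·cosφ = 120×92.2×0.75 = 8298 W
P_out = 8.99×746 = 6707 W
Losses = P_in − P_out = 8298 − 6707 = 1591 W

1590 W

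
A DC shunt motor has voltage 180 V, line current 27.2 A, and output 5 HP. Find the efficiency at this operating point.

76.2 %

P_out = 5 × 746 = 3730 W
P_in = V·I = 180 × 27.2 = 4896 W
η = P_out / P_in = 3730 / 4896 = 0.762 = 76.2%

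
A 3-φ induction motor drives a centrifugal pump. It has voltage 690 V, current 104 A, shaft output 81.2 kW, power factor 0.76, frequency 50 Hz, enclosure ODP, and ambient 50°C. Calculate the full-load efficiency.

P_out = 81.2 kW = 81200 W
P_in = √3·V_L·I_L·cosφ = 1.732 × 690 × 104 × 0.76 = 94459 W
η = P_out / P_in = 81200 / 94459 = 0.860 = 86.0%

86.0 %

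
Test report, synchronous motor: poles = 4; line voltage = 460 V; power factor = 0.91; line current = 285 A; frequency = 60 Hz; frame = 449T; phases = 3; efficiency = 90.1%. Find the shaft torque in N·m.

P_in = √3·V·I·cosφ = 1.732 × 460 × 285 × 0.91 = 206629 W
P_out = η·P_in = 0.901 × 206629 = 186173 W
n = n_s = 120×60/4 = 1800 rpm (synchronous)
ω = 2π×1800/60 = 188.5 rad/s
τ = P_out/ω = 186173/188.5 = 988 N·m

988 N·m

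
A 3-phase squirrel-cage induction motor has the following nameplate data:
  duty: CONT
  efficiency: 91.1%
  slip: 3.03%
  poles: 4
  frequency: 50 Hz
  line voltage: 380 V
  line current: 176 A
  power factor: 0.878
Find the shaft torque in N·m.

608 N·m

P_in = √3·V·I·cosφ = 1.732 × 380 × 176 × 0.878 = 101704 W
P_out = η·P_in = 0.911 × 101704 = 92652 W
n_s = 120×50/4 = 1500 rpm; n = 1500×(1−0.0303) = 1455 rpm
ω = 2π×1455/60 = 152.4 rad/s
τ = P_out/ω = 92652/152.4 = 608 N·m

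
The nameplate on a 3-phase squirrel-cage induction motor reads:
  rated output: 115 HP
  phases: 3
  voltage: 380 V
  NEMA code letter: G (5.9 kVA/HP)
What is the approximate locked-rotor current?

1030 A

S_LR = 5.9 × 115 = 678.5 kVA
I_LR = S_LR/(√3·V_L) = 678500/(1.732×380) = 1030 A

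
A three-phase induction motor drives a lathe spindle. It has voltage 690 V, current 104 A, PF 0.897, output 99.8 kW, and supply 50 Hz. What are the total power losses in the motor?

P_in = √3·V·I·cosφ = 1.732×690×104×0.897 = 111487 W
P_out = 99800 W
Losses = P_in − P_out = 111487 − 99800 = 11687 W

11700 W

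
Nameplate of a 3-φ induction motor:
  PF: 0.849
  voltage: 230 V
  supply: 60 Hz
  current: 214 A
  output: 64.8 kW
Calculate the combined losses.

P_in = √3·V·I·cosφ = 1.732×230×214×0.849 = 72376 W
P_out = 64800 W
Losses = P_in − P_out = 72376 − 64800 = 7576 W

7580 W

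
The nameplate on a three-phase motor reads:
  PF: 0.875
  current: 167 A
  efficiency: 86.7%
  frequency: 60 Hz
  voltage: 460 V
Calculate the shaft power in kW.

P_in = √3·V·I·cosφ = 1.732 × 460 × 167 × 0.875 = 116421 W
P_out = η·P_in = 0.867 × 116421 = 100937 W

101 kW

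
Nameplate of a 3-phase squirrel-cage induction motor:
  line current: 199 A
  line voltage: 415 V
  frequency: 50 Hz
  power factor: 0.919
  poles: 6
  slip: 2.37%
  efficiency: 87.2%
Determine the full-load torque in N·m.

1120 N·m

P_in = √3·V·I·cosφ = 1.732 × 415 × 199 × 0.919 = 131451 W
P_out = η·P_in = 0.872 × 131451 = 114625 W
n_s = 120×50/6 = 1000 rpm; n = 1000×(1−0.0237) = 976 rpm
ω = 2π×976/60 = 102.2 rad/s
τ = P_out/ω = 114625/102.2 = 1120 N·m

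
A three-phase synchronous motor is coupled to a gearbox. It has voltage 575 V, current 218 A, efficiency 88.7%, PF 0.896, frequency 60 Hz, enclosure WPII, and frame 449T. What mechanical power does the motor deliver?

P_in = √3·V·I·cosφ = 1.732 × 575 × 218 × 0.896 = 194527 W
P_out = η·P_in = 0.887 × 194527 = 172545 W

173 kW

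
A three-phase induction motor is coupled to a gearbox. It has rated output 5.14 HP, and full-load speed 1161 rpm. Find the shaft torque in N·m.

P_out = 5.14 × 746 = 3834 W
ω = 2π × 1161/60 = 121.6 rad/s
τ = P_out/ω = 3834/121.6 = 31.5 N·m

31.5 N·m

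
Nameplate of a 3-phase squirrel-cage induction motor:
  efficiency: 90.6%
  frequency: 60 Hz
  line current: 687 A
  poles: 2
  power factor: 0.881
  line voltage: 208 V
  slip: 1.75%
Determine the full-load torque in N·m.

P_in = √3·V·I·cosφ = 1.732 × 208 × 687 × 0.881 = 218044 W
P_out = η·P_in = 0.906 × 218044 = 197548 W
n_s = 120×60/2 = 3600 rpm; n = 3600×(1−0.0175) = 3537 rpm
ω = 2π×3537/60 = 370.4 rad/s
τ = P_out/ω = 197548/370.4 = 533 N·m

533 N·m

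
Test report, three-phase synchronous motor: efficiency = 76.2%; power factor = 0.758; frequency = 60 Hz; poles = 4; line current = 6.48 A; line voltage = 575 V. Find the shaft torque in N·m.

P_in = √3·V·I·cosφ = 1.732 × 575 × 6.48 × 0.758 = 4892 W
P_out = η·P_in = 0.762 × 4892 = 3728 W
n = n_s = 120×60/4 = 1800 rpm (synchronous)
ω = 2π×1800/60 = 188.5 rad/s
τ = P_out/ω = 3728/188.5 = 19.8 N·m

19.8 N·m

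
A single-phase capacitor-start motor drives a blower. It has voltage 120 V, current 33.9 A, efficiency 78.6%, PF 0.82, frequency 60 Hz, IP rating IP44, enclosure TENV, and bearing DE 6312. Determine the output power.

P_in = V·I·cosφ = 120 × 33.9 × 0.82 = 3336 W
P_out = η·P_in = 0.786 × 3336 = 2622 W

2.62 kW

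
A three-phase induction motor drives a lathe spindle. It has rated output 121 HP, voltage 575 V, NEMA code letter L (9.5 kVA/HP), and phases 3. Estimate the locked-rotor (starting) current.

1150 A

S_LR = 9.5 × 121 = 1149.5 kVA
I_LR = S_LR/(√3·V_L) = 1149500/(1.732×575) = 1150 A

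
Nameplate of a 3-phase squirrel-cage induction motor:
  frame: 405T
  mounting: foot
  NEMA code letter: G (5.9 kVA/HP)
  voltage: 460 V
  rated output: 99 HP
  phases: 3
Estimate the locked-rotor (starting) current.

S_LR = 5.9 × 99 = 584.1 kVA
I_LR = S_LR/(√3·V_L) = 584100/(1.732×460) = 733 A

733 A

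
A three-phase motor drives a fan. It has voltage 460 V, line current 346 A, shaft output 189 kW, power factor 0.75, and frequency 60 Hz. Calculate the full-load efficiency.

91.4 %

P_out = 189 kW = 189000 W
P_in = √3·V_L·I_L·cosφ = 1.732 × 460 × 346 × 0.75 = 206749 W
η = P_out / P_in = 189000 / 206749 = 0.914 = 91.4%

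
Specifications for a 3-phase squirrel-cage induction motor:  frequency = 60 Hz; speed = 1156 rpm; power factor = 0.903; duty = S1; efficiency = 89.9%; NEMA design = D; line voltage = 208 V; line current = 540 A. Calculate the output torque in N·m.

P_in = √3·V·I·cosφ = 1.732 × 208 × 540 × 0.903 = 175668 W
P_out = η·P_in = 0.899 × 175668 = 157926 W
n = 1156 rpm
ω = 2π×1156/60 = 121.1 rad/s
τ = P_out/ω = 157926/121.1 = 1300 N·m

1300 N·m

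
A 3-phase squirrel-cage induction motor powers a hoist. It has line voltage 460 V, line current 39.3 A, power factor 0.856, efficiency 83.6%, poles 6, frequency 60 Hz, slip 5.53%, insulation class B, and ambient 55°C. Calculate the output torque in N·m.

P_in = √3·V·I·cosφ = 1.732 × 460 × 39.3 × 0.856 = 26802 W
P_out = η·P_in = 0.836 × 26802 = 22406 W
n_s = 120×60/6 = 1200 rpm; n = 1200×(1−0.0553) = 1134 rpm
ω = 2π×1134/60 = 118.8 rad/s
τ = P_out/ω = 22406/118.8 = 189 N·m

189 N·m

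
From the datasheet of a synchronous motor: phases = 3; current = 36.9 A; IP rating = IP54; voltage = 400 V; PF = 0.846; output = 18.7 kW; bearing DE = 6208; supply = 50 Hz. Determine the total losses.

2.93 kW

P_in = √3·V·I·cosφ = 1.732×400×36.9×0.846 = 21627 W
P_out = 18700 W
Losses = P_in − P_out = 21627 − 18700 = 2927 W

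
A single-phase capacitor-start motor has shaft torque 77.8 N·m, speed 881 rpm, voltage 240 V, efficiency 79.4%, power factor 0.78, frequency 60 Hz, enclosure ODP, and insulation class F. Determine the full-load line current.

48.3 A

ω = 2π×881/60 = 92.26 rad/s; P_out = τω = 77.8 × 92.26 = 7178 W
P_in = P_out / η = 7178 / 0.794 = 9040 W
I = P_in / (V·cosφ) = 9040 / (240 × 0.78) = 48.3 A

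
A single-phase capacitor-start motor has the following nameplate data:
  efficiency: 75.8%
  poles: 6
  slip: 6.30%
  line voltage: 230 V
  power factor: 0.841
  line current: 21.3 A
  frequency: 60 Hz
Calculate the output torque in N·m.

P_in = V·I·cosφ = 230 × 21.3 × 0.841 = 4120 W
P_out = η·P_in = 0.758 × 4120 = 3123 W
n_s = 120×60/6 = 1200 rpm; n = 1200×(1−0.063) = 1124 rpm
ω = 2π×1124/60 = 117.7 rad/s
τ = P_out/ω = 3123/117.7 = 26.5 N·m

26.5 N·m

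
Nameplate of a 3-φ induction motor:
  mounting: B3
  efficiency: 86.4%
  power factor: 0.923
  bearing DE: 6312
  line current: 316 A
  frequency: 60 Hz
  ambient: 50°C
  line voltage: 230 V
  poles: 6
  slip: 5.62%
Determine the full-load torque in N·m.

P_in = √3·V·I·cosφ = 1.732 × 230 × 316 × 0.923 = 116189 W
P_out = η·P_in = 0.864 × 116189 = 100387 W
n_s = 120×60/6 = 1200 rpm; n = 1200×(1−0.0562) = 1133 rpm
ω = 2π×1133/60 = 118.6 rad/s
τ = P_out/ω = 100387/118.6 = 846 N·m

846 N·m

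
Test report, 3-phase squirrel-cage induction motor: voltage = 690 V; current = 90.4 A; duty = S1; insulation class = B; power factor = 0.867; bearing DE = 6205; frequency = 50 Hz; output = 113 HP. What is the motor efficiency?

90.0 %

P_out = 113 × 746 = 84298 W
P_in = √3·V_L·I_L·cosφ = 1.732 × 690 × 90.4 × 0.867 = 93667 W
η = P_out / P_in = 84298 / 93667 = 0.900 = 90.0%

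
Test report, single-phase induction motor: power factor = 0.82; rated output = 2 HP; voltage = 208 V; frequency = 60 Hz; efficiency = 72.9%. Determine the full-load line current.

P_out = 2 × 746 = 1492 W
P_in = P_out / η = 1492 / 0.729 = 2047 W
I = P_in / (V·cosφ) = 2047 / (208 × 0.82) = 12 A

12 A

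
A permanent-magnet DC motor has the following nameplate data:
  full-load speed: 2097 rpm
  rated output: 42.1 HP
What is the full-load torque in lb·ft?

105 lb·ft

P_out = 42.1 × 746 = 31407 W
ω = 2π × 2097/60 = 219.6 rad/s
τ = P_out/ω = 31407/219.6 = 143 N·m
In lb·ft: 143/1.356 = 105 lb·ft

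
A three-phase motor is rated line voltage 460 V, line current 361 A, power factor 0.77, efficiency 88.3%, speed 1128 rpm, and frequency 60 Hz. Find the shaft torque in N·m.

1660 N·m

P_in = √3·V·I·cosφ = 1.732 × 460 × 361 × 0.77 = 221464 W
P_out = η·P_in = 0.883 × 221464 = 195553 W
n = 1128 rpm
ω = 2π×1128/60 = 118.1 rad/s
τ = P_out/ω = 195553/118.1 = 1660 N·m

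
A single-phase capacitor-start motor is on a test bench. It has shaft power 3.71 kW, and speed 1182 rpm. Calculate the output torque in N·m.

30 N·m

ω = 2π × 1182/60 = 123.8 rad/s
τ = P/ω = 3710/123.8 = 30 N·m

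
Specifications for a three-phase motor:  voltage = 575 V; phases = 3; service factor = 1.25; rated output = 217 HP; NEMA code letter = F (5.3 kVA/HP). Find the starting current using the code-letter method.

1150 A

S_LR = 5.3 × 217 = 1150.1 kVA
I_LR = S_LR/(√3·V_L) = 1150100/(1.732×575) = 1150 A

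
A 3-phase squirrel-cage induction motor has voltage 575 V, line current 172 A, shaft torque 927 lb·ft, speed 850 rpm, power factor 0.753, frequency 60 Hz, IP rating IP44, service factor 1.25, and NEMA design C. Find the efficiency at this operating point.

86.7 %

τ = 927 lb·ft × 1.356 = 1257 N·m
ω = 2π × 850/60 = 89.01 rad/s; P_out = τω = 1257 × 89.01 = 111886 W
P_in = √3·V_L·I_L·cosφ = 1.732 × 575 × 172 × 0.753 = 128985 W
η = P_out / P_in = 111886 / 128985 = 0.867 = 86.7%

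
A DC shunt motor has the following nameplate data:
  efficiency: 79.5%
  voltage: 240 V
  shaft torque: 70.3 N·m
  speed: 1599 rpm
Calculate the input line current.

ω = 2π×1599/60 = 167.4 rad/s; P_out = τω = 70.3 × 167.4 = 11768 W
P_in = P_out / η = 11768 / 0.795 = 14803 W
I = P_in / V = 14803 / 240 = 61.7 A

61.7 A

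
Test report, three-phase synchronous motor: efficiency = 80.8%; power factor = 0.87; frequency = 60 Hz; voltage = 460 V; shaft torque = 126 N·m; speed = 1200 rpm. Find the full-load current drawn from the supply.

28.3 A

ω = 2π×1200/60 = 125.7 rad/s; P_out = τω = 126 × 125.7 = 15838 W
P_in = P_out / η = 15838 / 0.808 = 19601 W
I_L = P_in / (√3·V_L·cosφ) = 19601 / (1.732 × 460 × 0.87) = 28.3 A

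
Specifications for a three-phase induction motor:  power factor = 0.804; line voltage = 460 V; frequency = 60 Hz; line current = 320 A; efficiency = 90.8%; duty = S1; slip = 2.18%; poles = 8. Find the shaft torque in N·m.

2020 N·m

P_in = √3·V·I·cosφ = 1.732 × 460 × 320 × 0.804 = 204980 W
P_out = η·P_in = 0.908 × 204980 = 186122 W
n_s = 120×60/8 = 900 rpm; n = 900×(1−0.0218) = 880 rpm
ω = 2π×880/60 = 92.15 rad/s
τ = P_out/ω = 186122/92.15 = 2020 N·m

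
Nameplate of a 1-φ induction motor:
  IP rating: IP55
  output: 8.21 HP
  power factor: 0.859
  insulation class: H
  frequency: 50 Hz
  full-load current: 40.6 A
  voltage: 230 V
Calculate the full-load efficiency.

P_out = 8.21 × 746 = 6125 W
P_in = V·I·cosφ = 230 × 40.6 × 0.859 = 8021 W
η = P_out / P_in = 6125 / 8021 = 0.764 = 76.4%

76.4 %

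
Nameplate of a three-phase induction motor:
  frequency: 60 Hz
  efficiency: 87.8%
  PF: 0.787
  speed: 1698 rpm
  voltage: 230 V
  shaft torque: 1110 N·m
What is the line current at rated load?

ω = 2π×1698/60 = 177.8 rad/s; P_out = τω = 1110 × 177.8 = 197358 W
P_in = P_out / η = 197358 / 0.878 = 224781 W
I_L = P_in / (√3·V_L·cosφ) = 224781 / (1.732 × 230 × 0.787) = 717 A

717 A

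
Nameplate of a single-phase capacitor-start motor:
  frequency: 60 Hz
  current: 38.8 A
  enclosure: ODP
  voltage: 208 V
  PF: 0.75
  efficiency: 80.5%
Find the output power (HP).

6.53 HP

P_in = V·I·cosφ = 208 × 38.8 × 0.75 = 6053 W
P_out = η·P_in = 0.805 × 6053 = 4873 W
= 4873/746 = 6.53 HP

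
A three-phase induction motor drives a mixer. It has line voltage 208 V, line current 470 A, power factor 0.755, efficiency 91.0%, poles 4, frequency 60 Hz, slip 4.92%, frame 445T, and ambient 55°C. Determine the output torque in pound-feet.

479 lb·ft

P_in = √3·V·I·cosφ = 1.732 × 208 × 470 × 0.755 = 127837 W
P_out = η·P_in = 0.91 × 127837 = 116332 W
n_s = 120×60/4 = 1800 rpm; n = 1800×(1−0.0492) = 1711 rpm
ω = 2π×1711/60 = 179.2 rad/s
τ = P_out/ω = 116332/179.2 = 649.2 N·m
In lb·ft: 649.2/1.356 = 479 lb·ft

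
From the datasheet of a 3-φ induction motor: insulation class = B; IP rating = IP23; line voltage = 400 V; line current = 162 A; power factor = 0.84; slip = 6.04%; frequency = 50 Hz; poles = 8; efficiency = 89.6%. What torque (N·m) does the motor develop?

P_in = √3·V·I·cosφ = 1.732 × 400 × 162 × 0.84 = 94276 W
P_out = η·P_in = 0.896 × 94276 = 84471 W
n_s = 120×50/8 = 750 rpm; n = 750×(1−0.0604) = 705 rpm
ω = 2π×705/60 = 73.83 rad/s
τ = P_out/ω = 84471/73.83 = 1140 N·m

1140 N·m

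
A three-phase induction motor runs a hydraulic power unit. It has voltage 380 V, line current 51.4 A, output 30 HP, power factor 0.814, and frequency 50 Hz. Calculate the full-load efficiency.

P_out = 30 × 746 = 22380 W
P_in = √3·V_L·I_L·cosφ = 1.732 × 380 × 51.4 × 0.814 = 27537 W
η = P_out / P_in = 22380 / 27537 = 0.813 = 81.3%

81.3 %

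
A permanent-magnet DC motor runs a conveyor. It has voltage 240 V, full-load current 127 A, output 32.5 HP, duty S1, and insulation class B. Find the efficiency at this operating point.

P_out = 32.5 × 746 = 24245 W
P_in = V·I = 240 × 127 = 30480 W
η = P_out / P_in = 24245 / 30480 = 0.795 = 79.5%

79.5 %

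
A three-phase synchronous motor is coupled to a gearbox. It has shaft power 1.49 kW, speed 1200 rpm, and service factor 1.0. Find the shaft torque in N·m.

11.9 N·m

ω = 2π × 1200/60 = 125.7 rad/s
τ = P/ω = 1490/125.7 = 11.9 N·m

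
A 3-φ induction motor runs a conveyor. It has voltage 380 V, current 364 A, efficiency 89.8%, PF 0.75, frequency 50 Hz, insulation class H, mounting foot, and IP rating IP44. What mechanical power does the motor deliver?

161 kW

P_in = √3·V·I·cosφ = 1.732 × 380 × 364 × 0.75 = 179678 W
P_out = η·P_in = 0.898 × 179678 = 161351 W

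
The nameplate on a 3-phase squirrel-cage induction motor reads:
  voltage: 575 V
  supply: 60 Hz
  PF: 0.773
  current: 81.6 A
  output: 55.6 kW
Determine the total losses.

P_in = √3·V·I·cosφ = 1.732×575×81.6×0.773 = 62818 W
P_out = 55600 W
Losses = P_in − P_out = 62818 − 55600 = 7218 W

7.22 kW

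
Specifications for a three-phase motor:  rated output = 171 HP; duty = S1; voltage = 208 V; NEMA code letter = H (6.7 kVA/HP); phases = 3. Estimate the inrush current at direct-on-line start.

3180 A

S_LR = 6.7 × 171 = 1145.7 kVA
I_LR = S_LR/(√3·V_L) = 1145700/(1.732×208) = 3180 A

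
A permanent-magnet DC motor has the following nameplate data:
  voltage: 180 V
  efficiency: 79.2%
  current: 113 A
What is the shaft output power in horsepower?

P_in = V·I = 180 × 113 = 20340 W
P_out = η·P_in = 0.792 × 20340 = 16109 W
= 16109/746 = 21.6 HP

21.6 HP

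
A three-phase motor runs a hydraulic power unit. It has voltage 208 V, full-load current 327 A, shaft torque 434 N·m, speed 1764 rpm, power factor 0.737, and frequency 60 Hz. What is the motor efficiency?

92.3 %

ω = 2π × 1764/60 = 184.7 rad/s; P_out = τω = 434 × 184.7 = 80160 W
P_in = √3·V_L·I_L·cosφ = 1.732 × 208 × 327 × 0.737 = 86821 W
η = P_out / P_in = 80160 / 86821 = 0.923 = 92.3%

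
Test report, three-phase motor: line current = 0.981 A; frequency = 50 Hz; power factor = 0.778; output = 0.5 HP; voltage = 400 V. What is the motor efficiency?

70.5 %

P_out = 0.5 × 746 = 373 W
P_in = √3·V_L·I_L·cosφ = 1.732 × 400 × 0.981 × 0.778 = 529 W
η = P_out / P_in = 373 / 529 = 0.705 = 70.5%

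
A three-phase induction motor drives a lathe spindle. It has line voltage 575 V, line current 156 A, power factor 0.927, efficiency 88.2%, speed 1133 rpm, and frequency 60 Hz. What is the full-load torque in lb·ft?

P_in = √3·V·I·cosφ = 1.732 × 575 × 156 × 0.927 = 144019 W
P_out = η·P_in = 0.882 × 144019 = 127025 W
n = 1133 rpm
ω = 2π×1133/60 = 118.6 rad/s
τ = P_out/ω = 127025/118.6 = 1071 N·m
In lb·ft: 1071/1.356 = 790 lb·ft

790 lb·ft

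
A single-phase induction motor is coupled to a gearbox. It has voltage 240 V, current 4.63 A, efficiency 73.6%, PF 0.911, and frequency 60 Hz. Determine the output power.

0.745 kW

P_in = V·I·cosφ = 240 × 4.63 × 0.911 = 1012 W
P_out = η·P_in = 0.736 × 1012 = 745 W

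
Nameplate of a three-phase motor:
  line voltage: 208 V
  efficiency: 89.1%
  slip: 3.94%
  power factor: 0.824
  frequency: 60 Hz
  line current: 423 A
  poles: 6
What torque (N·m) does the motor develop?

P_in = √3·V·I·cosφ = 1.732 × 208 × 423 × 0.824 = 125568 W
P_out = η·P_in = 0.891 × 125568 = 111881 W
n_s = 120×60/6 = 1200 rpm; n = 1200×(1−0.0394) = 1153 rpm
ω = 2π×1153/60 = 120.7 rad/s
τ = P_out/ω = 111881/120.7 = 927 N·m

927 N·m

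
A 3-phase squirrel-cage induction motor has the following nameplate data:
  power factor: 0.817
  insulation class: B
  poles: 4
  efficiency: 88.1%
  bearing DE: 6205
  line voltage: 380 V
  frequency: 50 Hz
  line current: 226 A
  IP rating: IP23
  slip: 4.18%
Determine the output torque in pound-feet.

525 lb·ft

P_in = √3·V·I·cosφ = 1.732 × 380 × 226 × 0.817 = 121524 W
P_out = η·P_in = 0.881 × 121524 = 107063 W
n_s = 120×50/4 = 1500 rpm; n = 1500×(1−0.0418) = 1437 rpm
ω = 2π×1437/60 = 150.5 rad/s
τ = P_out/ω = 107063/150.5 = 711.4 N·m
In lb·ft: 711.4/1.356 = 525 lb·ft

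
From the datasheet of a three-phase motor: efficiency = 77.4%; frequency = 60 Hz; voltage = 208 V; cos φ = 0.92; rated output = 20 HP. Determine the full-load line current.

P_out = 20 × 746 = 14920 W
P_in = P_out / η = 14920 / 0.774 = 19276 W
I_L = P_in / (√3·V_L·cosφ) = 19276 / (1.732 × 208 × 0.92) = 58.2 A

58.2 A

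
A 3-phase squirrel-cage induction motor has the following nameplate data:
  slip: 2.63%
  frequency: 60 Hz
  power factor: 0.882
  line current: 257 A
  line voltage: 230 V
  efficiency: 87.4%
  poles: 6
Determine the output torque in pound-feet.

P_in = √3·V·I·cosφ = 1.732 × 230 × 257 × 0.882 = 90298 W
P_out = η·P_in = 0.874 × 90298 = 78920 W
n_s = 120×60/6 = 1200 rpm; n = 1200×(1−0.0263) = 1168 rpm
ω = 2π×1168/60 = 122.3 rad/s
τ = P_out/ω = 78920/122.3 = 645.3 N·m
In lb·ft: 645.3/1.356 = 476 lb·ft

476 lb·ft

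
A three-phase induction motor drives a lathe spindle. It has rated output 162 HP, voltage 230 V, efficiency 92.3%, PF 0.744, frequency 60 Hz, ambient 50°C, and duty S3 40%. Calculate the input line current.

P_out = 162 × 746 = 120852 W
P_in = P_out / η = 120852 / 0.923 = 130934 W
I_L = P_in / (√3·V_L·cosφ) = 130934 / (1.732 × 230 × 0.744) = 442 A

442 A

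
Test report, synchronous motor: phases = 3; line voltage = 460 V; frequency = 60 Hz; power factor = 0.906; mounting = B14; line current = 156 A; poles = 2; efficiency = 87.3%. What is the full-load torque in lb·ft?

P_in = √3·V·I·cosφ = 1.732 × 460 × 156 × 0.906 = 112605 W
P_out = η·P_in = 0.873 × 112605 = 98304 W
n = n_s = 120×60/2 = 3600 rpm (synchronous)
ω = 2π×3600/60 = 377 rad/s
τ = P_out/ω = 98304/377 = 260.8 N·m
In lb·ft: 260.8/1.356 = 192 lb·ft

192 lb·ft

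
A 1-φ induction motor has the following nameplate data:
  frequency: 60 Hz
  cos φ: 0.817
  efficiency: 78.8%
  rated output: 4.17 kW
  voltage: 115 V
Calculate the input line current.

56.3 A

P_out = 4.17 kW = 4170 W
P_in = P_out / η = 4170 / 0.788 = 5292 W
I = P_in / (V·cosφ) = 5292 / (115 × 0.817) = 56.3 A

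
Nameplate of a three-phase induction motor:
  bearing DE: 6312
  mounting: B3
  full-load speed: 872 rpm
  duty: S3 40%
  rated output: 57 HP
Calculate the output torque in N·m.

466 N·m

P_out = 57 × 746 = 42522 W
ω = 2π × 872/60 = 91.32 rad/s
τ = P_out/ω = 42522/91.32 = 466 N·m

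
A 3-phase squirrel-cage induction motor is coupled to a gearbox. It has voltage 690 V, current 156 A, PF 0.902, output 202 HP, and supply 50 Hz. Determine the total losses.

17500 W

P_in = √3·V·I·cosφ = 1.732×690×156×0.902 = 168162 W
P_out = 202×746 = 150692 W
Losses = P_in − P_out = 168162 − 150692 = 17470 W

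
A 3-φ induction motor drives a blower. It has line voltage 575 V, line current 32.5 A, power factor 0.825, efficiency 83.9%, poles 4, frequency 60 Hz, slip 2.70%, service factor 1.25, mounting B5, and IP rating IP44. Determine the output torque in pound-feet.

P_in = √3·V·I·cosφ = 1.732 × 575 × 32.5 × 0.825 = 26703 W
P_out = η·P_in = 0.839 × 26703 = 22404 W
n_s = 120×60/4 = 1800 rpm; n = 1800×(1−0.027) = 1751 rpm
ω = 2π×1751/60 = 183.4 rad/s
τ = P_out/ω = 22404/183.4 = 122.2 N·m
In lb·ft: 122.2/1.356 = 90.1 lb·ft

90.1 lb·ft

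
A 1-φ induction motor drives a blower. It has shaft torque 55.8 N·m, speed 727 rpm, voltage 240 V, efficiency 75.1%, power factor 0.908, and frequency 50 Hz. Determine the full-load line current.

ω = 2π×727/60 = 76.13 rad/s; P_out = τω = 55.8 × 76.13 = 4248 W
P_in = P_out / η = 4248 / 0.751 = 5656 W
I = P_in / (V·cosφ) = 5656 / (240 × 0.908) = 26 A

26 A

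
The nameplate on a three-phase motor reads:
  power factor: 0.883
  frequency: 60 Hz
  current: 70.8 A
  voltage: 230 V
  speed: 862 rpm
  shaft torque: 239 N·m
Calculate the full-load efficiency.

ω = 2π × 862/60 = 90.27 rad/s; P_out = τω = 239 × 90.27 = 21575 W
P_in = √3·V_L·I_L·cosφ = 1.732 × 230 × 70.8 × 0.883 = 24904 W
η = P_out / P_in = 21575 / 24904 = 0.866 = 86.6%

86.6 %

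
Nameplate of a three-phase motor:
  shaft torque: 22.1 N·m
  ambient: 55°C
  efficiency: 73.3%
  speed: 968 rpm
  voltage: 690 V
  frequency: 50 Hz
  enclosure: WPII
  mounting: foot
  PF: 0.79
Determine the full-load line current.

ω = 2π×968/60 = 101.4 rad/s; P_out = τω = 22.1 × 101.4 = 2241 W
P_in = P_out / η = 2241 / 0.733 = 3057 W
I_L = P_in / (√3·V_L·cosφ) = 3057 / (1.732 × 690 × 0.79) = 3.24 A

3.24 A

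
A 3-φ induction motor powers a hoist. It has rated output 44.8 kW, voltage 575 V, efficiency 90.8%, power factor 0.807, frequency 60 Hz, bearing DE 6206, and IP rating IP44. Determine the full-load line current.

P_out = 44.8 kW = 44800 W
P_in = P_out / η = 44800 / 0.908 = 49339 W
I_L = P_in / (√3·V_L·cosφ) = 49339 / (1.732 × 575 × 0.807) = 61.4 A

61.4 A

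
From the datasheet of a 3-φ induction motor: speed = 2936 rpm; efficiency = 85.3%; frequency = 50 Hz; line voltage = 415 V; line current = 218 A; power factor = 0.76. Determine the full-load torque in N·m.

330 N·m

P_in = √3·V·I·cosφ = 1.732 × 415 × 218 × 0.76 = 119087 W
P_out = η·P_in = 0.853 × 119087 = 101581 W
n = 2936 rpm
ω = 2π×2936/60 = 307.5 rad/s
τ = P_out/ω = 101581/307.5 = 330 N·m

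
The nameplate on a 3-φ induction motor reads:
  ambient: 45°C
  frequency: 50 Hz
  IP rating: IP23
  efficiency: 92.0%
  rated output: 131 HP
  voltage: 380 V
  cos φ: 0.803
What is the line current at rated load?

201 A

P_out = 131 × 746 = 97726 W
P_in = P_out / η = 97726 / 0.920 = 106224 W
I_L = P_in / (√3·V_L·cosφ) = 106224 / (1.732 × 380 × 0.803) = 201 A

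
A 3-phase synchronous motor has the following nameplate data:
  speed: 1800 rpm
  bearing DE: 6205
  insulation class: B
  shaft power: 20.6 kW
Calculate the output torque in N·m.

109 N·m

ω = 2π × 1800/60 = 188.5 rad/s
τ = P/ω = 20600/188.5 = 109 N·m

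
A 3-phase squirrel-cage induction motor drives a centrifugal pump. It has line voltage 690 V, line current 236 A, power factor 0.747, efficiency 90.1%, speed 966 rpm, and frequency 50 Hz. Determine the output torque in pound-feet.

1380 lb·ft

P_in = √3·V·I·cosφ = 1.732 × 690 × 236 × 0.747 = 210683 W
P_out = η·P_in = 0.901 × 210683 = 189825 W
n = 966 rpm
ω = 2π×966/60 = 101.2 rad/s
τ = P_out/ω = 189825/101.2 = 1876 N·m
In lb·ft: 1876/1.356 = 1380 lb·ft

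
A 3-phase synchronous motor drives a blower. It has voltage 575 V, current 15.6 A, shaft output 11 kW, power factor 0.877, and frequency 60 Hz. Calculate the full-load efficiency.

P_out = 11 kW = 11000 W
P_in = √3·V_L·I_L·cosφ = 1.732 × 575 × 15.6 × 0.877 = 13625 W
η = P_out / P_in = 11000 / 13625 = 0.807 = 80.7%

80.7 %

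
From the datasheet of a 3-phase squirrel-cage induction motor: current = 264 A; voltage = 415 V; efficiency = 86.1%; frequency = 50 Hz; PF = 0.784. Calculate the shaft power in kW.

128 kW

P_in = √3·V·I·cosφ = 1.732 × 415 × 264 × 0.784 = 148770 W
P_out = η·P_in = 0.861 × 148770 = 128091 W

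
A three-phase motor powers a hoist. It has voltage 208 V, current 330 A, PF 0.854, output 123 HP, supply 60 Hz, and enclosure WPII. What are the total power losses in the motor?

9.77 kW

P_in = √3·V·I·cosφ = 1.732×208×330×0.854 = 101527 W
P_out = 123×746 = 91758 W
Losses = P_in − P_out = 101527 − 91758 = 9769 W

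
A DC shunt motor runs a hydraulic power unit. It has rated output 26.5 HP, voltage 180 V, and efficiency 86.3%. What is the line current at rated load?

127 A

P_out = 26.5 × 746 = 19769 W
P_in = P_out / η = 19769 / 0.863 = 22907 W
I = P_in / V = 22907 / 180 = 127 A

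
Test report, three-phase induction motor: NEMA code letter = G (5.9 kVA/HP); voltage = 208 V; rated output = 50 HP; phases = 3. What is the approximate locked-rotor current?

819 A

S_LR = 5.9 × 50 = 295 kVA
I_LR = S_LR/(√3·V_L) = 295000/(1.732×208) = 819 A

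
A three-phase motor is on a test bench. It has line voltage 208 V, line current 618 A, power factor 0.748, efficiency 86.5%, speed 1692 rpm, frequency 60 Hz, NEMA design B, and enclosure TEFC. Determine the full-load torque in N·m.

P_in = √3·V·I·cosφ = 1.732 × 208 × 618 × 0.748 = 166533 W
P_out = η·P_in = 0.865 × 166533 = 144051 W
n = 1692 rpm
ω = 2π×1692/60 = 177.2 rad/s
τ = P_out/ω = 144051/177.2 = 813 N·m

813 N·m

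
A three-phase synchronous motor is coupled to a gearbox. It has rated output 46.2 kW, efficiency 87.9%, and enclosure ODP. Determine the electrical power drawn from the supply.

52.6 kW

P_out = 46200 W
P_in = P_out/η = 46200/0.879 = 52560 W = 52.6 kW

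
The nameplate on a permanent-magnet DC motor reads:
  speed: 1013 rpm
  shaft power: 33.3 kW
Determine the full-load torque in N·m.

314 N·m

ω = 2π × 1013/60 = 106.1 rad/s
τ = P/ω = 33300/106.1 = 314 N·m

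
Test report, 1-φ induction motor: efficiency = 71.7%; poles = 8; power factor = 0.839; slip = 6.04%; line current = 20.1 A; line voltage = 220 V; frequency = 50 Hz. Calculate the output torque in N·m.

36 N·m

P_in = V·I·cosφ = 220 × 20.1 × 0.839 = 3710 W
P_out = η·P_in = 0.717 × 3710 = 2660 W
n_s = 120×50/8 = 750 rpm; n = 750×(1−0.0604) = 705 rpm
ω = 2π×705/60 = 73.83 rad/s
τ = P_out/ω = 2660/73.83 = 36 N·m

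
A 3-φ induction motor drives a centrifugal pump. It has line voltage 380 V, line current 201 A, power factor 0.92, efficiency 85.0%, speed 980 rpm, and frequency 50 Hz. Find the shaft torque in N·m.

P_in = √3·V·I·cosφ = 1.732 × 380 × 201 × 0.92 = 121707 W
P_out = η·P_in = 0.85 × 121707 = 103451 W
n = 980 rpm
ω = 2π×980/60 = 102.6 rad/s
τ = P_out/ω = 103451/102.6 = 1010 N·m

1010 N·m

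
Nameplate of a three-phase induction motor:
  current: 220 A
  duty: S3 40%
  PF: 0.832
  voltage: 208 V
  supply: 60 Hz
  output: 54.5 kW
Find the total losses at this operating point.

11.4 kW

P_in = √3·V·I·cosφ = 1.732×208×220×0.832 = 65941 W
P_out = 54500 W
Losses = P_in − P_out = 65941 − 54500 = 11441 W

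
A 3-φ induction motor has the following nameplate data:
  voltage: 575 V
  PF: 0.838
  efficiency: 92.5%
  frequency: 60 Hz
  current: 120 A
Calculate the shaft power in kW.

92.6 kW

P_in = √3·V·I·cosφ = 1.732 × 575 × 120 × 0.838 = 100148 W
P_out = η·P_in = 0.925 × 100148 = 92637 W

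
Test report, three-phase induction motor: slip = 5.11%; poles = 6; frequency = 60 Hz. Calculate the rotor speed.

1139 rpm

n_s = 120f/p = 120×60/6 = 1200 rpm
n = n_s(1 − s) = 1200 × (1 − 0.0511) = 1139 rpm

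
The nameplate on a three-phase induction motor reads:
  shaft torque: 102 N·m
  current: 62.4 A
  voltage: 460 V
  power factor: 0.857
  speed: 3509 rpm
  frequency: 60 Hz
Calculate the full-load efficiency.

88.0 %

ω = 2π × 3509/60 = 367.5 rad/s; P_out = τω = 102 × 367.5 = 37485 W
P_in = √3·V_L·I_L·cosφ = 1.732 × 460 × 62.4 × 0.857 = 42606 W
η = P_out / P_in = 37485 / 42606 = 0.880 = 88.0%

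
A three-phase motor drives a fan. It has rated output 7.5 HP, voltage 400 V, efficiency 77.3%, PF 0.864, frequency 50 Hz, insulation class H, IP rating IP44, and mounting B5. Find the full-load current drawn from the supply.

12.1 A

P_out = 7.5 × 746 = 5595 W
P_in = P_out / η = 5595 / 0.773 = 7238 W
I_L = P_in / (√3·V_L·cosφ) = 7238 / (1.732 × 400 × 0.864) = 12.1 A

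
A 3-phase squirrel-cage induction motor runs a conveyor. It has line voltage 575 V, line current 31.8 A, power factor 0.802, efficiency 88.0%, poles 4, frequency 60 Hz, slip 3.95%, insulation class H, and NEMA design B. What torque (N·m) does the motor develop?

123 N·m

P_in = √3·V·I·cosφ = 1.732 × 575 × 31.8 × 0.802 = 25399 W
P_out = η·P_in = 0.88 × 25399 = 22351 W
n_s = 120×60/4 = 1800 rpm; n = 1800×(1−0.0395) = 1729 rpm
ω = 2π×1729/60 = 181.1 rad/s
τ = P_out/ω = 22351/181.1 = 123 N·m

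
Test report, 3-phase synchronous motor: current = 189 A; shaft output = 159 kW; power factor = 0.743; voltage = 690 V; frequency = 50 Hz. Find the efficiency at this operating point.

94.7 %

P_out = 159 kW = 159000 W
P_in = √3·V_L·I_L·cosφ = 1.732 × 690 × 189 × 0.743 = 167821 W
η = P_out / P_in = 159000 / 167821 = 0.947 = 94.7%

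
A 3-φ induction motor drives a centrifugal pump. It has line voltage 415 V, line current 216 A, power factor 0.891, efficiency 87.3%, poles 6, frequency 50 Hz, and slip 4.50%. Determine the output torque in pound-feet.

P_in = √3·V·I·cosφ = 1.732 × 415 × 216 × 0.891 = 138334 W
P_out = η·P_in = 0.873 × 138334 = 120766 W
n_s = 120×50/6 = 1000 rpm; n = 1000×(1−0.045) = 955 rpm
ω = 2π×955/60 = 100 rad/s
τ = P_out/ω = 120766/100 = 1208 N·m
In lb·ft: 1208/1.356 = 891 lb·ft

891 lb·ft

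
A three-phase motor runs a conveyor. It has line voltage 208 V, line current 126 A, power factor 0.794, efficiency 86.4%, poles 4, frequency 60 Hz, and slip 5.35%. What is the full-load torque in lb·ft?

129 lb·ft

P_in = √3·V·I·cosφ = 1.732 × 208 × 126 × 0.794 = 36041 W
P_out = η·P_in = 0.864 × 36041 = 31139 W
n_s = 120×60/4 = 1800 rpm; n = 1800×(1−0.0535) = 1704 rpm
ω = 2π×1704/60 = 178.4 rad/s
τ = P_out/ω = 31139/178.4 = 174.5 N·m
In lb·ft: 174.5/1.356 = 129 lb·ft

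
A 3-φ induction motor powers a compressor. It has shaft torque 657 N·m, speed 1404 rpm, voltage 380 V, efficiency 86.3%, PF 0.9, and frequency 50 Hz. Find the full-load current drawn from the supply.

ω = 2π×1404/60 = 147 rad/s; P_out = τω = 657 × 147 = 96579 W
P_in = P_out / η = 96579 / 0.863 = 111911 W
I_L = P_in / (√3·V_L·cosφ) = 111911 / (1.732 × 380 × 0.9) = 189 A

189 A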